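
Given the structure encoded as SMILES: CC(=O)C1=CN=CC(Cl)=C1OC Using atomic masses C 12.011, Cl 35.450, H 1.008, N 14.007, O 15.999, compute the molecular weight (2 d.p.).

First, the molecular formula is C8H8ClNO2 (counting implicit H from valence).
  C: 8 × 12.011 = 96.088
  Cl: 1 × 35.450 = 35.450
  H: 8 × 1.008 = 8.064
  N: 1 × 14.007 = 14.007
  O: 2 × 15.999 = 31.998
Sum: 8×12.011 + 1×35.450 + 8×1.008 + 1×14.007 + 2×15.999 = 185.607 → 185.61 g/mol.

185.61 g/mol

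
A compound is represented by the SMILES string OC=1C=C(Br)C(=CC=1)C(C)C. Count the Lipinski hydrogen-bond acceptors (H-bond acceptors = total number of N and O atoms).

N atoms: 0; O atoms: 1.
Lipinski HBA = 0 + 1 = 1.

1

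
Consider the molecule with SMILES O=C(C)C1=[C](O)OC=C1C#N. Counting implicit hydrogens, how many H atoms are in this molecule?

5

Walk through each heavy atom and fill implicit hydrogens from standard valence (C 4, N 3, O 2, S 2, halogen 1):
  atom 1: O, bond orders sum to 2 (valence 2) → 0 H
  atom 2: C, bond orders sum to 4 (valence 4) → 0 H
  atom 3: C, bond orders sum to 1 (valence 4) → 3 H
  atom 4: C, bond orders sum to 4 (valence 4) → 0 H
  atom 5: C with explicit H count 0
  atom 6: O, bond orders sum to 1 (valence 2) → 1 H
  atom 7: O, bond orders sum to 2 (valence 2) → 0 H
  atom 8: C, bond orders sum to 3 (valence 4) → 1 H
  atom 9: C, bond orders sum to 4 (valence 4) → 0 H
  atom 10: C, bond orders sum to 4 (valence 4) → 0 H
  atom 11: N, bond orders sum to 3 (valence 3) → 0 H
Total hydrogens: 5.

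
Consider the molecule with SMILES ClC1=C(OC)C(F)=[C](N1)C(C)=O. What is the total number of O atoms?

2

Scan the SMILES for O atoms (remember two-letter symbols like Cl and Br are single atoms).
Oxygen count: 2.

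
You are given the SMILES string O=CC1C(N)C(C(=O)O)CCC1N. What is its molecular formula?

Walk through each heavy atom and fill implicit hydrogens from standard valence (C 4, N 3, O 2, S 2, halogen 1):
  atom 1: O, bond orders sum to 2 (valence 2) → 0 H
  atom 2: C, bond orders sum to 3 (valence 4) → 1 H
  atom 3: C, bond orders sum to 3 (valence 4) → 1 H
  atom 4: C, bond orders sum to 3 (valence 4) → 1 H
  atom 5: N, bond orders sum to 1 (valence 3) → 2 H
  atom 6: C, bond orders sum to 3 (valence 4) → 1 H
  atom 7: C, bond orders sum to 4 (valence 4) → 0 H
  atom 8: O, bond orders sum to 2 (valence 2) → 0 H
  atom 9: O, bond orders sum to 1 (valence 2) → 1 H
  atom 10: C, bond orders sum to 2 (valence 4) → 2 H
  atom 11: C, bond orders sum to 2 (valence 4) → 2 H
  atom 12: C, bond orders sum to 3 (valence 4) → 1 H
  atom 13: N, bond orders sum to 1 (valence 3) → 2 H
Totals → C:8, H:14, N:2, O:3.

C8H14N2O3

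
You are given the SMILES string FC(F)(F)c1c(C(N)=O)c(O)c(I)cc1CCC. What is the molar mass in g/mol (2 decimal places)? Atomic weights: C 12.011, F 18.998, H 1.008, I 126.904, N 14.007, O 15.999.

First, the molecular formula is C11H11F3INO2 (counting implicit H from valence).
  C: 11 × 12.011 = 132.121
  F: 3 × 18.998 = 56.994
  H: 11 × 1.008 = 11.088
  I: 1 × 126.904 = 126.904
  N: 1 × 14.007 = 14.007
  O: 2 × 15.999 = 31.998
Sum: 11×12.011 + 3×18.998 + 11×1.008 + 1×126.904 + 1×14.007 + 2×15.999 = 373.112 → 373.11 g/mol.

373.11 g/mol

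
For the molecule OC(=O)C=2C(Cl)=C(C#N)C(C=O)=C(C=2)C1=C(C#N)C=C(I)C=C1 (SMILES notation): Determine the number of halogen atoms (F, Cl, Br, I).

Halogen atoms appear at heavy-atom positions 6, 21 (1×Cl, 1×I).
Other groups present: 1 aldehyde, 1 carboxylic acid, 2 nitrile.
Halogen count: 2.

2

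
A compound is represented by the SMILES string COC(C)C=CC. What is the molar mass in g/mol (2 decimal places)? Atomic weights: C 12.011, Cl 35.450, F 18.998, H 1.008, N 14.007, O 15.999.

100.16 g/mol

First, the molecular formula is C6H12O (counting implicit H from valence).
  C: 6 × 12.011 = 72.066
  H: 12 × 1.008 = 12.096
  O: 1 × 15.999 = 15.999
Sum: 6×12.011 + 12×1.008 + 1×15.999 = 100.161 → 100.16 g/mol.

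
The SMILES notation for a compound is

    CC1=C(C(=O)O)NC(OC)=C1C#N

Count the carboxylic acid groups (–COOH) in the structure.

The carboxylic acid motif appears at heavy-atom position 4 in the SMILES.
Other groups present: 1 ether, 1 nitrile.
Carboxylic acid count: 1.

1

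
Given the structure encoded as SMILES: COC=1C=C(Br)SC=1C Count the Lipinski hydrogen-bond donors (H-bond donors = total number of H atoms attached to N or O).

0

Donors: find every N or O and count the H atoms it carries.
  atom 2 (O): bond orders sum to 2 → 0 H
Lipinski HBD = 0.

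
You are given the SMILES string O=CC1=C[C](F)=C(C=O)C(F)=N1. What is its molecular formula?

Walk through each heavy atom and fill implicit hydrogens from standard valence (C 4, N 3, O 2, S 2, halogen 1):
  atom 1: O, bond orders sum to 2 (valence 2) → 0 H
  atom 2: C, bond orders sum to 3 (valence 4) → 1 H
  atom 3: C, bond orders sum to 4 (valence 4) → 0 H
  atom 4: C, bond orders sum to 3 (valence 4) → 1 H
  atom 5: C with explicit H count 0
  atom 6: F (halogen, monovalent) → 0 H
  atom 7: C, bond orders sum to 4 (valence 4) → 0 H
  atom 8: C, bond orders sum to 3 (valence 4) → 1 H
  atom 9: O, bond orders sum to 2 (valence 2) → 0 H
  atom 10: C, bond orders sum to 4 (valence 4) → 0 H
  atom 11: F (halogen, monovalent) → 0 H
  atom 12: N, bond orders sum to 3 (valence 3) → 0 H
Totals → C:7, H:3, F:2, N:1, O:2.
In Hill order: C7H3F2NO2.

C7H3F2NO2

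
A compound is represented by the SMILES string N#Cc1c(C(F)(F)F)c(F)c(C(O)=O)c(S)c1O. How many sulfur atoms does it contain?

Scan the SMILES for S atoms (remember two-letter symbols like Cl and Br are single atoms).
Sulfur count: 1.

1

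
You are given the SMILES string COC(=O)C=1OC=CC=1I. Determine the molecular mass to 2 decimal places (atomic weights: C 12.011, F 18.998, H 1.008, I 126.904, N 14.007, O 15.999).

First, the molecular formula is C6H5IO3 (counting implicit H from valence).
  C: 6 × 12.011 = 72.066
  H: 5 × 1.008 = 5.040
  I: 1 × 126.904 = 126.904
  O: 3 × 15.999 = 47.997
Sum: 6×12.011 + 5×1.008 + 1×126.904 + 3×15.999 = 252.007 → 252.01 g/mol.

252.01 g/mol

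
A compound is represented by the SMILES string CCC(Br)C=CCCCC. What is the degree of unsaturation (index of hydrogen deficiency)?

Molecular formula: C9H17Br.
DoU = (2C + 2 + N − H − X) / 2, where X is the halogen count and O/S are ignored.
    = (2·9 + 2 + 0 − 17 − 1) / 2 = 2 / 2 = 1.

1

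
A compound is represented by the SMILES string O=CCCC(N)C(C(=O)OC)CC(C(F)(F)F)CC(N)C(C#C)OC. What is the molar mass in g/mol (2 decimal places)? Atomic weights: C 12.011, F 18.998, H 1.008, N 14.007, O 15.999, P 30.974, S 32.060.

366.38 g/mol

First, the molecular formula is C16H25F3N2O4 (counting implicit H from valence).
  C: 16 × 12.011 = 192.176
  F: 3 × 18.998 = 56.994
  H: 25 × 1.008 = 25.200
  N: 2 × 14.007 = 28.014
  O: 4 × 15.999 = 63.996
Sum: 16×12.011 + 3×18.998 + 25×1.008 + 2×14.007 + 4×15.999 = 366.380 → 366.38 g/mol.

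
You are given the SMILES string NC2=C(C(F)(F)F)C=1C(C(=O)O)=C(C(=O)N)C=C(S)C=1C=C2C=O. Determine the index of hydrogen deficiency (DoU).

10

Molecular formula: C14H9F3N2O4S.
DoU = (2C + 2 + N − H − X) / 2, where X is the halogen count and O/S are ignored.
    = (2·14 + 2 + 2 − 9 − 3) / 2 = 20 / 2 = 10.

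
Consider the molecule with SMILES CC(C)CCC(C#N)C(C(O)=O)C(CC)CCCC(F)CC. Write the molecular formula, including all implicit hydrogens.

Walk through each heavy atom and fill implicit hydrogens from standard valence (C 4, N 3, O 2, S 2, halogen 1):
  atom 1: C, bond orders sum to 1 (valence 4) → 3 H
  atom 2: C, bond orders sum to 3 (valence 4) → 1 H
  atom 3: C, bond orders sum to 1 (valence 4) → 3 H
  atom 4: C, bond orders sum to 2 (valence 4) → 2 H
  atom 5: C, bond orders sum to 2 (valence 4) → 2 H
  atom 6: C, bond orders sum to 3 (valence 4) → 1 H
  atom 7: C, bond orders sum to 4 (valence 4) → 0 H
  atom 8: N, bond orders sum to 3 (valence 3) → 0 H
  atom 9: C, bond orders sum to 3 (valence 4) → 1 H
  atom 10: C, bond orders sum to 4 (valence 4) → 0 H
  atom 11: O, bond orders sum to 1 (valence 2) → 1 H
  atom 12: O, bond orders sum to 2 (valence 2) → 0 H
  atom 13: C, bond orders sum to 3 (valence 4) → 1 H
  atom 14: C, bond orders sum to 2 (valence 4) → 2 H
  atom 15: C, bond orders sum to 1 (valence 4) → 3 H
  atom 16: C, bond orders sum to 2 (valence 4) → 2 H
  atom 17: C, bond orders sum to 2 (valence 4) → 2 H
  atom 18: C, bond orders sum to 2 (valence 4) → 2 H
  atom 19: C, bond orders sum to 3 (valence 4) → 1 H
  atom 20: F (halogen, monovalent) → 0 H
  atom 21: C, bond orders sum to 2 (valence 4) → 2 H
  atom 22: C, bond orders sum to 1 (valence 4) → 3 H
Totals → C:18, H:32, F:1, N:1, O:2.
In Hill order: C18H32FNO2.

C18H32FNO2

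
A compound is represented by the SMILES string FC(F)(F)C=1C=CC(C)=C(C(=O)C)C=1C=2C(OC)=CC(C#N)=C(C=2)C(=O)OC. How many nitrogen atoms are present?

1

Scan the SMILES for N atoms (remember two-letter symbols like Cl and Br are single atoms).
Nitrogen count: 1.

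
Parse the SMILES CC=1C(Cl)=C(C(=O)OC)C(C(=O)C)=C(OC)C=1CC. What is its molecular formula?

Walk through each heavy atom and fill implicit hydrogens from standard valence (C 4, N 3, O 2, S 2, halogen 1):
  atom 1: C, bond orders sum to 1 (valence 4) → 3 H
  atom 2: C, bond orders sum to 4 (valence 4) → 0 H
  atom 3: C, bond orders sum to 4 (valence 4) → 0 H
  atom 4: Cl (halogen, monovalent) → 0 H
  atom 5: C, bond orders sum to 4 (valence 4) → 0 H
  atom 6: C, bond orders sum to 4 (valence 4) → 0 H
  atom 7: O, bond orders sum to 2 (valence 2) → 0 H
  atom 8: O, bond orders sum to 2 (valence 2) → 0 H
  atom 9: C, bond orders sum to 1 (valence 4) → 3 H
  atom 10: C, bond orders sum to 4 (valence 4) → 0 H
  atom 11: C, bond orders sum to 4 (valence 4) → 0 H
  atom 12: O, bond orders sum to 2 (valence 2) → 0 H
  atom 13: C, bond orders sum to 1 (valence 4) → 3 H
  atom 14: C, bond orders sum to 4 (valence 4) → 0 H
  atom 15: O, bond orders sum to 2 (valence 2) → 0 H
  atom 16: C, bond orders sum to 1 (valence 4) → 3 H
  atom 17: C, bond orders sum to 4 (valence 4) → 0 H
  atom 18: C, bond orders sum to 2 (valence 4) → 2 H
  atom 19: C, bond orders sum to 1 (valence 4) → 3 H
Totals → C:14, H:17, Cl:1, O:4.
In Hill order: C14H17ClO4.

C14H17ClO4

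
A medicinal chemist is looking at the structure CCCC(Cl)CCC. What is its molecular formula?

Walk through each heavy atom and fill implicit hydrogens from standard valence (C 4, N 3, O 2, S 2, halogen 1):
  atom 1: C, bond orders sum to 1 (valence 4) → 3 H
  atom 2: C, bond orders sum to 2 (valence 4) → 2 H
  atom 3: C, bond orders sum to 2 (valence 4) → 2 H
  atom 4: C, bond orders sum to 3 (valence 4) → 1 H
  atom 5: Cl (halogen, monovalent) → 0 H
  atom 6: C, bond orders sum to 2 (valence 4) → 2 H
  atom 7: C, bond orders sum to 2 (valence 4) → 2 H
  atom 8: C, bond orders sum to 1 (valence 4) → 3 H
Totals → C:7, H:15, Cl:1.
In Hill order: C7H15Cl.

C7H15Cl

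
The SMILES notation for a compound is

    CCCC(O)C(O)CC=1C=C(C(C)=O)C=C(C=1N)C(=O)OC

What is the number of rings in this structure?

In SMILES, each pair of matching ring-closure digits denotes one ring-closing bond; the number of such bonds equals the number of independent rings.
Ring-closure bonds here: 1.

1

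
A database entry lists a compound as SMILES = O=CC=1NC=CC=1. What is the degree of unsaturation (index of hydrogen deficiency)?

Degree of unsaturation = (number of rings) + (number of π bonds).
Ring closures in the SMILES: 1.
π bonds: 3 double bonds (each 1 DoU) → 3 DoU from unsaturation.
Total DoU = 1 + 3 = 4.

4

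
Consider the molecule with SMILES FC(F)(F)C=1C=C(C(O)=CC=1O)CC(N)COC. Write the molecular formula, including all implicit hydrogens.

Walk through each heavy atom and fill implicit hydrogens from standard valence (C 4, N 3, O 2, S 2, halogen 1):
  atom 1: F (halogen, monovalent) → 0 H
  atom 2: C, bond orders sum to 4 (valence 4) → 0 H
  atom 3: F (halogen, monovalent) → 0 H
  atom 4: F (halogen, monovalent) → 0 H
  atom 5: C, bond orders sum to 4 (valence 4) → 0 H
  atom 6: C, bond orders sum to 3 (valence 4) → 1 H
  atom 7: C, bond orders sum to 4 (valence 4) → 0 H
  atom 8: C, bond orders sum to 4 (valence 4) → 0 H
  atom 9: O, bond orders sum to 1 (valence 2) → 1 H
  atom 10: C, bond orders sum to 3 (valence 4) → 1 H
  atom 11: C, bond orders sum to 4 (valence 4) → 0 H
  atom 12: O, bond orders sum to 1 (valence 2) → 1 H
  atom 13: C, bond orders sum to 2 (valence 4) → 2 H
  atom 14: C, bond orders sum to 3 (valence 4) → 1 H
  atom 15: N, bond orders sum to 1 (valence 3) → 2 H
  atom 16: C, bond orders sum to 2 (valence 4) → 2 H
  atom 17: O, bond orders sum to 2 (valence 2) → 0 H
  atom 18: C, bond orders sum to 1 (valence 4) → 3 H
Totals → C:11, H:14, F:3, N:1, O:3.
In Hill order: C11H14F3NO3.

C11H14F3NO3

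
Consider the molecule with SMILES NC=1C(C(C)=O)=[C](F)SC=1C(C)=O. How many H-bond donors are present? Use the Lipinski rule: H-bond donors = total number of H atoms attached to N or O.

Donors: find every N or O and count the H atoms it carries.
  atom 1 (N): bond orders sum to 1 → 2 H
  atom 6 (O): bond orders sum to 2 → 0 H
  atom 13 (O): bond orders sum to 2 → 0 H
Lipinski HBD = 2.

2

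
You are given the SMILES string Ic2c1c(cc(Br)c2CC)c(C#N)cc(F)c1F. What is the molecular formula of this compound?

C13H7BrF2IN

Walk through each heavy atom and fill implicit hydrogens from standard valence (C 4, N 3, O 2, S 2, halogen 1); for lowercase aromatic atoms, an aromatic c carries 1 H when it has two neighbours and 0 H with three, and aromatic n carries 0 H:
  atom 1: I (halogen, monovalent) → 0 H
  atom 2: aromatic c, 3 neighbours → 0 H
  atom 3: aromatic c, 3 neighbours → 0 H
  atom 4: aromatic c, 3 neighbours → 0 H
  atom 5: aromatic c, 2 neighbours → 1 H
  atom 6: aromatic c, 3 neighbours → 0 H
  atom 7: Br (halogen, monovalent) → 0 H
  atom 8: aromatic c, 3 neighbours → 0 H
  atom 9: C, bond orders sum to 2 (valence 4) → 2 H
  atom 10: C, bond orders sum to 1 (valence 4) → 3 H
  atom 11: aromatic c, 3 neighbours → 0 H
  atom 12: C, bond orders sum to 4 (valence 4) → 0 H
  atom 13: N, bond orders sum to 3 (valence 3) → 0 H
  atom 14: aromatic c, 2 neighbours → 1 H
  atom 15: aromatic c, 3 neighbours → 0 H
  atom 16: F (halogen, monovalent) → 0 H
  atom 17: aromatic c, 3 neighbours → 0 H
  atom 18: F (halogen, monovalent) → 0 H
Totals → C:13, H:7, Br:1, F:2, I:1, N:1.
In Hill order: C13H7BrF2IN.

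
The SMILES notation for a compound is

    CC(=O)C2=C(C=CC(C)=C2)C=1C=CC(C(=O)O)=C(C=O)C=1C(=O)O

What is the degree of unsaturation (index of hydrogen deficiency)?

Degree of unsaturation = (number of rings) + (number of π bonds).
Ring closures in the SMILES: 2.
π bonds: 10 double bonds (each 1 DoU) → 10 DoU from unsaturation.
Total DoU = 2 + 10 = 12.

12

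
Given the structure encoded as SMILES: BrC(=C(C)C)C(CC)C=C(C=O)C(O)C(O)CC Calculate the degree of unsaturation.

Molecular formula: C14H23BrO3.
DoU = (2C + 2 + N − H − X) / 2, where X is the halogen count and O/S are ignored.
    = (2·14 + 2 + 0 − 23 − 1) / 2 = 6 / 2 = 3.

3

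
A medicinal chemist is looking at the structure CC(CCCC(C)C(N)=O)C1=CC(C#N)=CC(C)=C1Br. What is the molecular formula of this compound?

C16H21BrN2O

Walk through each heavy atom and fill implicit hydrogens from standard valence (C 4, N 3, O 2, S 2, halogen 1):
  atom 1: C, bond orders sum to 1 (valence 4) → 3 H
  atom 2: C, bond orders sum to 3 (valence 4) → 1 H
  atom 3: C, bond orders sum to 2 (valence 4) → 2 H
  atom 4: C, bond orders sum to 2 (valence 4) → 2 H
  atom 5: C, bond orders sum to 2 (valence 4) → 2 H
  atom 6: C, bond orders sum to 3 (valence 4) → 1 H
  atom 7: C, bond orders sum to 1 (valence 4) → 3 H
  atom 8: C, bond orders sum to 4 (valence 4) → 0 H
  atom 9: N, bond orders sum to 1 (valence 3) → 2 H
  atom 10: O, bond orders sum to 2 (valence 2) → 0 H
  atom 11: C, bond orders sum to 4 (valence 4) → 0 H
  atom 12: C, bond orders sum to 3 (valence 4) → 1 H
  atom 13: C, bond orders sum to 4 (valence 4) → 0 H
  atom 14: C, bond orders sum to 4 (valence 4) → 0 H
  atom 15: N, bond orders sum to 3 (valence 3) → 0 H
  atom 16: C, bond orders sum to 3 (valence 4) → 1 H
  atom 17: C, bond orders sum to 4 (valence 4) → 0 H
  atom 18: C, bond orders sum to 1 (valence 4) → 3 H
  atom 19: C, bond orders sum to 4 (valence 4) → 0 H
  atom 20: Br (halogen, monovalent) → 0 H
Totals → C:16, H:21, Br:1, N:2, O:1.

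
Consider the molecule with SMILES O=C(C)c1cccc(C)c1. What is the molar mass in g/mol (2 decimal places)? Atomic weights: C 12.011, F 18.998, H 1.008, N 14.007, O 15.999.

First, the molecular formula is C9H10O (counting implicit H from valence).
  C: 9 × 12.011 = 108.099
  H: 10 × 1.008 = 10.080
  O: 1 × 15.999 = 15.999
Sum: 9×12.011 + 10×1.008 + 1×15.999 = 134.178 → 134.18 g/mol.

134.18 g/mol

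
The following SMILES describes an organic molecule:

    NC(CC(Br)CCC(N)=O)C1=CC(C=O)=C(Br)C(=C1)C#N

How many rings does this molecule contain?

1

In SMILES, each pair of matching ring-closure digits denotes one ring-closing bond; the number of such bonds equals the number of independent rings.
Ring-closure bonds here: 1.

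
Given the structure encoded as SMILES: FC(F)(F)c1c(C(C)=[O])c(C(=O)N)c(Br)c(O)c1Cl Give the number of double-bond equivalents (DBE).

6

Molecular formula: C10H6BrClF3NO3.
DoU = (2C + 2 + N − H − X) / 2, where X is the halogen count and O/S are ignored.
    = (2·10 + 2 + 1 − 6 − 5) / 2 = 12 / 2 = 6.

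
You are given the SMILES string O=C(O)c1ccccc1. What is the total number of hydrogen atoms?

Walk through each heavy atom and fill implicit hydrogens from standard valence (C 4, N 3, O 2, S 2, halogen 1); for lowercase aromatic atoms, an aromatic c carries 1 H when it has two neighbours and 0 H with three, and aromatic n carries 0 H:
  atom 1: O, bond orders sum to 2 (valence 2) → 0 H
  atom 2: C, bond orders sum to 4 (valence 4) → 0 H
  atom 3: O, bond orders sum to 1 (valence 2) → 1 H
  atom 4: aromatic c, 3 neighbours → 0 H
  atom 5: aromatic c, 2 neighbours → 1 H
  atom 6: aromatic c, 2 neighbours → 1 H
  atom 7: aromatic c, 2 neighbours → 1 H
  atom 8: aromatic c, 2 neighbours → 1 H
  atom 9: aromatic c, 2 neighbours → 1 H
Total hydrogens: 6.

6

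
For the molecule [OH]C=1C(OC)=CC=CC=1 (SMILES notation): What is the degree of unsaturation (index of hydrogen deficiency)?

4

Degree of unsaturation = (number of rings) + (number of π bonds).
Ring closures in the SMILES: 1.
π bonds: 3 double bonds (each 1 DoU) → 3 DoU from unsaturation.
Total DoU = 1 + 3 = 4.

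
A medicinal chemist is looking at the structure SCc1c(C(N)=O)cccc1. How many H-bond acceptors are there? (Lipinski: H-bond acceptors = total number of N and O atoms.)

2

N atoms: 1; O atoms: 1.
Lipinski HBA = 1 + 1 = 2.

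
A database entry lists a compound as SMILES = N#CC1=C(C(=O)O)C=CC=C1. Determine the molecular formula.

Walk through each heavy atom and fill implicit hydrogens from standard valence (C 4, N 3, O 2, S 2, halogen 1):
  atom 1: N, bond orders sum to 3 (valence 3) → 0 H
  atom 2: C, bond orders sum to 4 (valence 4) → 0 H
  atom 3: C, bond orders sum to 4 (valence 4) → 0 H
  atom 4: C, bond orders sum to 4 (valence 4) → 0 H
  atom 5: C, bond orders sum to 4 (valence 4) → 0 H
  atom 6: O, bond orders sum to 2 (valence 2) → 0 H
  atom 7: O, bond orders sum to 1 (valence 2) → 1 H
  atom 8: C, bond orders sum to 3 (valence 4) → 1 H
  atom 9: C, bond orders sum to 3 (valence 4) → 1 H
  atom 10: C, bond orders sum to 3 (valence 4) → 1 H
  atom 11: C, bond orders sum to 3 (valence 4) → 1 H
Totals → C:8, H:5, N:1, O:2.
In Hill order: C8H5NO2.

C8H5NO2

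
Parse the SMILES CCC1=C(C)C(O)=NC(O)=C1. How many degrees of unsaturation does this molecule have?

4

Molecular formula: C8H11NO2.
DoU = (2C + 2 + N − H − X) / 2, where X is the halogen count and O/S are ignored.
    = (2·8 + 2 + 1 − 11 − 0) / 2 = 8 / 2 = 4.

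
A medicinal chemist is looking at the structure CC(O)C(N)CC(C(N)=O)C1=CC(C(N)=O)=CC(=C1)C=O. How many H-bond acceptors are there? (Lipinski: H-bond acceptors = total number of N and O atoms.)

7

N atoms: 3; O atoms: 4.
Lipinski HBA = 3 + 4 = 7.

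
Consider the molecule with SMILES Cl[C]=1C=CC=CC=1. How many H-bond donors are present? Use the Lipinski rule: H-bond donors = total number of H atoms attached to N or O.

0

Donors: find every N or O and count the H atoms it carries.
  (no N or O atoms present)
Lipinski HBD = 0.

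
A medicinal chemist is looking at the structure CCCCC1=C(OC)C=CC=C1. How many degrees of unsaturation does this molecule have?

Molecular formula: C11H16O.
DoU = (2C + 2 + N − H − X) / 2, where X is the halogen count and O/S are ignored.
    = (2·11 + 2 + 0 − 16 − 0) / 2 = 8 / 2 = 4.

4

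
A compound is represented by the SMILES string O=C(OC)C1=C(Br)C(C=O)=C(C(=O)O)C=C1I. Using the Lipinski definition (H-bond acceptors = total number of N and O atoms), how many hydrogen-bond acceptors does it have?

5

N atoms: 0; O atoms: 5.
Lipinski HBA = 0 + 5 = 5.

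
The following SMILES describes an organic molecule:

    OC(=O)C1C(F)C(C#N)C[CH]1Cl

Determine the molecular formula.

C7H7ClFNO2

Walk through each heavy atom and fill implicit hydrogens from standard valence (C 4, N 3, O 2, S 2, halogen 1):
  atom 1: O, bond orders sum to 1 (valence 2) → 1 H
  atom 2: C, bond orders sum to 4 (valence 4) → 0 H
  atom 3: O, bond orders sum to 2 (valence 2) → 0 H
  atom 4: C, bond orders sum to 3 (valence 4) → 1 H
  atom 5: C, bond orders sum to 3 (valence 4) → 1 H
  atom 6: F (halogen, monovalent) → 0 H
  atom 7: C, bond orders sum to 3 (valence 4) → 1 H
  atom 8: C, bond orders sum to 4 (valence 4) → 0 H
  atom 9: N, bond orders sum to 3 (valence 3) → 0 H
  atom 10: C, bond orders sum to 2 (valence 4) → 2 H
  atom 11: C with explicit H count 1
  atom 12: Cl (halogen, monovalent) → 0 H
Totals → C:7, H:7, Cl:1, F:1, N:1, O:2.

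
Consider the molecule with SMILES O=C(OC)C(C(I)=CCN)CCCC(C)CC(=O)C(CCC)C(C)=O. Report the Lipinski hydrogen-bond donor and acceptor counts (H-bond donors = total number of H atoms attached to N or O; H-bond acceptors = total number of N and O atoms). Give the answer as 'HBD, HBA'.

Donors: find every N or O and count the H atoms it carries.
  atom 1 (O): bond orders sum to 2 → 0 H
  atom 3 (O): bond orders sum to 2 → 0 H
  atom 10 (N): bond orders sum to 1 → 2 H
  atom 18 (O): bond orders sum to 2 → 0 H
  atom 25 (O): bond orders sum to 2 → 0 H
Lipinski HBD = 2.
Acceptors: N atoms = 1, O atoms = 4 → HBA = 5.

2, 5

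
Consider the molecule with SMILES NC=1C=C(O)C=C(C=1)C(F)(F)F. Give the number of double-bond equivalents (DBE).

Molecular formula: C7H6F3NO.
DoU = (2C + 2 + N − H − X) / 2, where X is the halogen count and O/S are ignored.
    = (2·7 + 2 + 1 − 6 − 3) / 2 = 8 / 2 = 4.

4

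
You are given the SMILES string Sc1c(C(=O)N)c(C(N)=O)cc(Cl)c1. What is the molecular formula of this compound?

Walk through each heavy atom and fill implicit hydrogens from standard valence (C 4, N 3, O 2, S 2, halogen 1); for lowercase aromatic atoms, an aromatic c carries 1 H when it has two neighbours and 0 H with three, and aromatic n carries 0 H:
  atom 1: S, bond orders sum to 1 (valence 2) → 1 H
  atom 2: aromatic c, 3 neighbours → 0 H
  atom 3: aromatic c, 3 neighbours → 0 H
  atom 4: C, bond orders sum to 4 (valence 4) → 0 H
  atom 5: O, bond orders sum to 2 (valence 2) → 0 H
  atom 6: N, bond orders sum to 1 (valence 3) → 2 H
  atom 7: aromatic c, 3 neighbours → 0 H
  atom 8: C, bond orders sum to 4 (valence 4) → 0 H
  atom 9: N, bond orders sum to 1 (valence 3) → 2 H
  atom 10: O, bond orders sum to 2 (valence 2) → 0 H
  atom 11: aromatic c, 2 neighbours → 1 H
  atom 12: aromatic c, 3 neighbours → 0 H
  atom 13: Cl (halogen, monovalent) → 0 H
  atom 14: aromatic c, 2 neighbours → 1 H
Totals → C:8, H:7, Cl:1, N:2, O:2, S:1.
In Hill order: C8H7ClN2O2S.

C8H7ClN2O2S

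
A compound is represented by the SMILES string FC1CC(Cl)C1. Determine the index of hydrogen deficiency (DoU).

Molecular formula: C4H6ClF.
DoU = (2C + 2 + N − H − X) / 2, where X is the halogen count and O/S are ignored.
    = (2·4 + 2 + 0 − 6 − 2) / 2 = 2 / 2 = 1.

1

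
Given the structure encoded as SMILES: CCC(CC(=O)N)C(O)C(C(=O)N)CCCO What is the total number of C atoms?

11

Count every carbon token in the SMILES (each C, including those in ring-closure positions and inside branches).
Carbon count: 11.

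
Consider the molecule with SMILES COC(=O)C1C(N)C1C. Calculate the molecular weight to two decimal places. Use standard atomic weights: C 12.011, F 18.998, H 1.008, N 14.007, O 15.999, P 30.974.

129.16 g/mol

First, the molecular formula is C6H11NO2 (counting implicit H from valence).
  C: 6 × 12.011 = 72.066
  H: 11 × 1.008 = 11.088
  N: 1 × 14.007 = 14.007
  O: 2 × 15.999 = 31.998
Sum: 6×12.011 + 11×1.008 + 1×14.007 + 2×15.999 = 129.159 → 129.16 g/mol.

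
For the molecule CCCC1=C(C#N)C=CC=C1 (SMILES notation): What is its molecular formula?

C10H11N

Walk through each heavy atom and fill implicit hydrogens from standard valence (C 4, N 3, O 2, S 2, halogen 1):
  atom 1: C, bond orders sum to 1 (valence 4) → 3 H
  atom 2: C, bond orders sum to 2 (valence 4) → 2 H
  atom 3: C, bond orders sum to 2 (valence 4) → 2 H
  atom 4: C, bond orders sum to 4 (valence 4) → 0 H
  atom 5: C, bond orders sum to 4 (valence 4) → 0 H
  atom 6: C, bond orders sum to 4 (valence 4) → 0 H
  atom 7: N, bond orders sum to 3 (valence 3) → 0 H
  atom 8: C, bond orders sum to 3 (valence 4) → 1 H
  atom 9: C, bond orders sum to 3 (valence 4) → 1 H
  atom 10: C, bond orders sum to 3 (valence 4) → 1 H
  atom 11: C, bond orders sum to 3 (valence 4) → 1 H
Totals → C:10, H:11, N:1.
In Hill order: C10H11N.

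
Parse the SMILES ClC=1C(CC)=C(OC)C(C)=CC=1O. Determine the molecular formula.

C10H13ClO2

Walk through each heavy atom and fill implicit hydrogens from standard valence (C 4, N 3, O 2, S 2, halogen 1):
  atom 1: Cl (halogen, monovalent) → 0 H
  atom 2: C, bond orders sum to 4 (valence 4) → 0 H
  atom 3: C, bond orders sum to 4 (valence 4) → 0 H
  atom 4: C, bond orders sum to 2 (valence 4) → 2 H
  atom 5: C, bond orders sum to 1 (valence 4) → 3 H
  atom 6: C, bond orders sum to 4 (valence 4) → 0 H
  atom 7: O, bond orders sum to 2 (valence 2) → 0 H
  atom 8: C, bond orders sum to 1 (valence 4) → 3 H
  atom 9: C, bond orders sum to 4 (valence 4) → 0 H
  atom 10: C, bond orders sum to 1 (valence 4) → 3 H
  atom 11: C, bond orders sum to 3 (valence 4) → 1 H
  atom 12: C, bond orders sum to 4 (valence 4) → 0 H
  atom 13: O, bond orders sum to 1 (valence 2) → 1 H
Totals → C:10, H:13, Cl:1, O:2.
In Hill order: C10H13ClO2.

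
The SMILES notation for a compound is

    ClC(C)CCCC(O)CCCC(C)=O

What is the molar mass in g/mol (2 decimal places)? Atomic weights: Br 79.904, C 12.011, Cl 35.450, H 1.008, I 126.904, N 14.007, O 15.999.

220.74 g/mol

First, the molecular formula is C11H21ClO2 (counting implicit H from valence).
  C: 11 × 12.011 = 132.121
  Cl: 1 × 35.450 = 35.450
  H: 21 × 1.008 = 21.168
  O: 2 × 15.999 = 31.998
Sum: 11×12.011 + 1×35.450 + 21×1.008 + 2×15.999 = 220.737 → 220.74 g/mol.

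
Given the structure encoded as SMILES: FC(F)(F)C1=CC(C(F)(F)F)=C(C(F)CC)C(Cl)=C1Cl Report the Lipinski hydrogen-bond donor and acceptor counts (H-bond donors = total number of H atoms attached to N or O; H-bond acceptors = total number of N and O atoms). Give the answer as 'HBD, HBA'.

Donors: find every N or O and count the H atoms it carries.
  (no N or O atoms present)
Lipinski HBD = 0.
Acceptors: N atoms = 0, O atoms = 0 → HBA = 0.

0, 0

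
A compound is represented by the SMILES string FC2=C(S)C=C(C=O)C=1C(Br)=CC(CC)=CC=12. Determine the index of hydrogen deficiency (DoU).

8

Degree of unsaturation = (number of rings) + (number of π bonds).
Ring closures in the SMILES: 2.
π bonds: 6 double bonds (each 1 DoU) → 6 DoU from unsaturation.
Total DoU = 2 + 6 = 8.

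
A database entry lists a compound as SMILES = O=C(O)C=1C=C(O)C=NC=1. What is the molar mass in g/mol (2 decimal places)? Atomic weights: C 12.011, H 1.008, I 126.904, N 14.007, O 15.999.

139.11 g/mol

First, the molecular formula is C6H5NO3 (counting implicit H from valence).
  C: 6 × 12.011 = 72.066
  H: 5 × 1.008 = 5.040
  N: 1 × 14.007 = 14.007
  O: 3 × 15.999 = 47.997
Sum: 6×12.011 + 5×1.008 + 1×14.007 + 3×15.999 = 139.110 → 139.11 g/mol.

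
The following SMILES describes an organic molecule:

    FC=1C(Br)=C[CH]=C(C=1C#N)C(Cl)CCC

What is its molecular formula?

C11H10BrClFN

Walk through each heavy atom and fill implicit hydrogens from standard valence (C 4, N 3, O 2, S 2, halogen 1):
  atom 1: F (halogen, monovalent) → 0 H
  atom 2: C, bond orders sum to 4 (valence 4) → 0 H
  atom 3: C, bond orders sum to 4 (valence 4) → 0 H
  atom 4: Br (halogen, monovalent) → 0 H
  atom 5: C, bond orders sum to 3 (valence 4) → 1 H
  atom 6: C with explicit H count 1
  atom 7: C, bond orders sum to 4 (valence 4) → 0 H
  atom 8: C, bond orders sum to 4 (valence 4) → 0 H
  atom 9: C, bond orders sum to 4 (valence 4) → 0 H
  atom 10: N, bond orders sum to 3 (valence 3) → 0 H
  atom 11: C, bond orders sum to 3 (valence 4) → 1 H
  atom 12: Cl (halogen, monovalent) → 0 H
  atom 13: C, bond orders sum to 2 (valence 4) → 2 H
  atom 14: C, bond orders sum to 2 (valence 4) → 2 H
  atom 15: C, bond orders sum to 1 (valence 4) → 3 H
Totals → C:11, H:10, Br:1, Cl:1, F:1, N:1.
In Hill order: C11H10BrClFN.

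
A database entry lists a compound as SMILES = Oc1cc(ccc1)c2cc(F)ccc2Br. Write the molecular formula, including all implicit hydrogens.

C12H8BrFO

Walk through each heavy atom and fill implicit hydrogens from standard valence (C 4, N 3, O 2, S 2, halogen 1); for lowercase aromatic atoms, an aromatic c carries 1 H when it has two neighbours and 0 H with three, and aromatic n carries 0 H:
  atom 1: O, bond orders sum to 1 (valence 2) → 1 H
  atom 2: aromatic c, 3 neighbours → 0 H
  atom 3: aromatic c, 2 neighbours → 1 H
  atom 4: aromatic c, 3 neighbours → 0 H
  atom 5: aromatic c, 2 neighbours → 1 H
  atom 6: aromatic c, 2 neighbours → 1 H
  atom 7: aromatic c, 2 neighbours → 1 H
  atom 8: aromatic c, 3 neighbours → 0 H
  atom 9: aromatic c, 2 neighbours → 1 H
  atom 10: aromatic c, 3 neighbours → 0 H
  atom 11: F (halogen, monovalent) → 0 H
  atom 12: aromatic c, 2 neighbours → 1 H
  atom 13: aromatic c, 2 neighbours → 1 H
  atom 14: aromatic c, 3 neighbours → 0 H
  atom 15: Br (halogen, monovalent) → 0 H
Totals → C:12, H:8, Br:1, F:1, O:1.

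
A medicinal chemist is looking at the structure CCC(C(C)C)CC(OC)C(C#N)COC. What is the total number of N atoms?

Scan the SMILES for N atoms (remember two-letter symbols like Cl and Br are single atoms).
Nitrogen count: 1.

1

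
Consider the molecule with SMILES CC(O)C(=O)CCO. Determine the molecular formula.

C5H10O3

Walk through each heavy atom and fill implicit hydrogens from standard valence (C 4, N 3, O 2, S 2, halogen 1):
  atom 1: C, bond orders sum to 1 (valence 4) → 3 H
  atom 2: C, bond orders sum to 3 (valence 4) → 1 H
  atom 3: O, bond orders sum to 1 (valence 2) → 1 H
  atom 4: C, bond orders sum to 4 (valence 4) → 0 H
  atom 5: O, bond orders sum to 2 (valence 2) → 0 H
  atom 6: C, bond orders sum to 2 (valence 4) → 2 H
  atom 7: C, bond orders sum to 2 (valence 4) → 2 H
  atom 8: O, bond orders sum to 1 (valence 2) → 1 H
Totals → C:5, H:10, O:3.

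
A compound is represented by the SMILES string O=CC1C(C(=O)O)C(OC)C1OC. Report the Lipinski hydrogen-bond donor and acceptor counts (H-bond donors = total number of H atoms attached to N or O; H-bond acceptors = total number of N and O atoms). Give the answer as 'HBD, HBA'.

1, 5

Donors: find every N or O and count the H atoms it carries.
  atom 1 (O): bond orders sum to 2 → 0 H
  atom 6 (O): bond orders sum to 2 → 0 H
  atom 7 (O): bond orders sum to 1 → 1 H
  atom 9 (O): bond orders sum to 2 → 0 H
  atom 12 (O): bond orders sum to 2 → 0 H
Lipinski HBD = 1.
Acceptors: N atoms = 0, O atoms = 5 → HBA = 5.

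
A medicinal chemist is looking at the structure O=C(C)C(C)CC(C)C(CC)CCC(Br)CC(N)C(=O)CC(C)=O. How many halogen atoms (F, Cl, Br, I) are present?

Halogen atoms appear at heavy-atom position 15 (1×Br).
Other groups present: 3 ketone, 1 primary amine.
Halogen count: 1.

1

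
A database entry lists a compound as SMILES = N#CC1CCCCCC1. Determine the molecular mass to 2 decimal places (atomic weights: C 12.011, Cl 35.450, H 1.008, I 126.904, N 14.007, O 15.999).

First, the molecular formula is C8H13N (counting implicit H from valence).
  C: 8 × 12.011 = 96.088
  H: 13 × 1.008 = 13.104
  N: 1 × 14.007 = 14.007
Sum: 8×12.011 + 13×1.008 + 1×14.007 = 123.199 → 123.20 g/mol.

123.20 g/mol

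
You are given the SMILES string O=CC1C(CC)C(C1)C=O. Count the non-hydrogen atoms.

10

Every atom symbol written in the SMILES (organic subset) is one heavy atom; implicit H are not written.
Heavy atoms by element → C:8, O:2.
Total: 10.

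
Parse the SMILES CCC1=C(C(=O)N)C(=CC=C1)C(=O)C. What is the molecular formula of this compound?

C11H13NO2

Walk through each heavy atom and fill implicit hydrogens from standard valence (C 4, N 3, O 2, S 2, halogen 1):
  atom 1: C, bond orders sum to 1 (valence 4) → 3 H
  atom 2: C, bond orders sum to 2 (valence 4) → 2 H
  atom 3: C, bond orders sum to 4 (valence 4) → 0 H
  atom 4: C, bond orders sum to 4 (valence 4) → 0 H
  atom 5: C, bond orders sum to 4 (valence 4) → 0 H
  atom 6: O, bond orders sum to 2 (valence 2) → 0 H
  atom 7: N, bond orders sum to 1 (valence 3) → 2 H
  atom 8: C, bond orders sum to 4 (valence 4) → 0 H
  atom 9: C, bond orders sum to 3 (valence 4) → 1 H
  atom 10: C, bond orders sum to 3 (valence 4) → 1 H
  atom 11: C, bond orders sum to 3 (valence 4) → 1 H
  atom 12: C, bond orders sum to 4 (valence 4) → 0 H
  atom 13: O, bond orders sum to 2 (valence 2) → 0 H
  atom 14: C, bond orders sum to 1 (valence 4) → 3 H
Totals → C:11, H:13, N:1, O:2.
In Hill order: C11H13NO2.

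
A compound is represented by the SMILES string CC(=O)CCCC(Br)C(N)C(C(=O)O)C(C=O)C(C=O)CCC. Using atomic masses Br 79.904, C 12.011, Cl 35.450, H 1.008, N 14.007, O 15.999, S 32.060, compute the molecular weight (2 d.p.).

392.29 g/mol

First, the molecular formula is C16H26BrNO5 (counting implicit H from valence).
  Br: 1 × 79.904 = 79.904
  C: 16 × 12.011 = 192.176
  H: 26 × 1.008 = 26.208
  N: 1 × 14.007 = 14.007
  O: 5 × 15.999 = 79.995
Sum: 1×79.904 + 16×12.011 + 26×1.008 + 1×14.007 + 5×15.999 = 392.290 → 392.29 g/mol.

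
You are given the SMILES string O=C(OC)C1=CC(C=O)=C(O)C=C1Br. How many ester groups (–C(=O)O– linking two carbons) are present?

The ester motif appears at heavy-atom position 2 in the SMILES.
Other groups present: 1 aldehyde, 1 hydroxyl.
Ester count: 1.

1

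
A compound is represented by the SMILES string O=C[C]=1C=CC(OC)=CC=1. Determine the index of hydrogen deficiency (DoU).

Molecular formula: C8H8O2.
DoU = (2C + 2 + N − H − X) / 2, where X is the halogen count and O/S are ignored.
    = (2·8 + 2 + 0 − 8 − 0) / 2 = 10 / 2 = 5.

5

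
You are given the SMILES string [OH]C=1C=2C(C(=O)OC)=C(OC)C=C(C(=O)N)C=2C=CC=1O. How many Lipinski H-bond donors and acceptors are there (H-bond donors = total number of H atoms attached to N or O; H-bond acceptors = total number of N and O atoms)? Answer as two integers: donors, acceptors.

Donors: find every N or O and count the H atoms it carries.
  atom 1 (O): bond orders sum to 1 → 1 H
  atom 6 (O): bond orders sum to 2 → 0 H
  atom 7 (O): bond orders sum to 2 → 0 H
  atom 10 (O): bond orders sum to 2 → 0 H
  atom 15 (O): bond orders sum to 2 → 0 H
  atom 16 (N): bond orders sum to 1 → 2 H
  atom 21 (O): bond orders sum to 1 → 1 H
Lipinski HBD = 4.
Acceptors: N atoms = 1, O atoms = 6 → HBA = 7.

4, 7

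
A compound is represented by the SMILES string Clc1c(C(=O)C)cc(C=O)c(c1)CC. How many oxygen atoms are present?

Scan the SMILES for O atoms (remember two-letter symbols like Cl and Br are single atoms).
Oxygen count: 2.

2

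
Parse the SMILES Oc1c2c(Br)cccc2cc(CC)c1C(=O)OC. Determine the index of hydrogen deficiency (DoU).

Molecular formula: C14H13BrO3.
DoU = (2C + 2 + N − H − X) / 2, where X is the halogen count and O/S are ignored.
    = (2·14 + 2 + 0 − 13 − 1) / 2 = 16 / 2 = 8.

8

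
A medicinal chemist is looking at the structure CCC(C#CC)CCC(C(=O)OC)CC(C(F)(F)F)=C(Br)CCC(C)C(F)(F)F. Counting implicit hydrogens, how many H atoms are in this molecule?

27

Walk through each heavy atom and fill implicit hydrogens from standard valence (C 4, N 3, O 2, S 2, halogen 1):
  atom 1: C, bond orders sum to 1 (valence 4) → 3 H
  atom 2: C, bond orders sum to 2 (valence 4) → 2 H
  atom 3: C, bond orders sum to 3 (valence 4) → 1 H
  atom 4: C, bond orders sum to 4 (valence 4) → 0 H
  atom 5: C, bond orders sum to 4 (valence 4) → 0 H
  atom 6: C, bond orders sum to 1 (valence 4) → 3 H
  atom 7: C, bond orders sum to 2 (valence 4) → 2 H
  atom 8: C, bond orders sum to 2 (valence 4) → 2 H
  atom 9: C, bond orders sum to 3 (valence 4) → 1 H
  atom 10: C, bond orders sum to 4 (valence 4) → 0 H
  atom 11: O, bond orders sum to 2 (valence 2) → 0 H
  atom 12: O, bond orders sum to 2 (valence 2) → 0 H
  atom 13: C, bond orders sum to 1 (valence 4) → 3 H
  atom 14: C, bond orders sum to 2 (valence 4) → 2 H
  atom 15: C, bond orders sum to 4 (valence 4) → 0 H
  atom 16: C, bond orders sum to 4 (valence 4) → 0 H
  atom 17: F (halogen, monovalent) → 0 H
  atom 18: F (halogen, monovalent) → 0 H
  atom 19: F (halogen, monovalent) → 0 H
  atom 20: C, bond orders sum to 4 (valence 4) → 0 H
  atom 21: Br (halogen, monovalent) → 0 H
  atom 22: C, bond orders sum to 2 (valence 4) → 2 H
  atom 23: C, bond orders sum to 2 (valence 4) → 2 H
  atom 24: C, bond orders sum to 3 (valence 4) → 1 H
  atom 25: C, bond orders sum to 1 (valence 4) → 3 H
  atom 26: C, bond orders sum to 4 (valence 4) → 0 H
  atom 27: F (halogen, monovalent) → 0 H
  atom 28: F (halogen, monovalent) → 0 H
  atom 29: F (halogen, monovalent) → 0 H
Total hydrogens: 27.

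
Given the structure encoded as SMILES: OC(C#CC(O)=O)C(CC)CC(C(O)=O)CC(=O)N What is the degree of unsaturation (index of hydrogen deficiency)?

Molecular formula: C12H17NO6.
DoU = (2C + 2 + N − H − X) / 2, where X is the halogen count and O/S are ignored.
    = (2·12 + 2 + 1 − 17 − 0) / 2 = 10 / 2 = 5.

5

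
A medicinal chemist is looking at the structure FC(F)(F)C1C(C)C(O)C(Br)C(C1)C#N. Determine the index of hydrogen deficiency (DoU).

3

Molecular formula: C9H11BrF3NO.
DoU = (2C + 2 + N − H − X) / 2, where X is the halogen count and O/S are ignored.
    = (2·9 + 2 + 1 − 11 − 4) / 2 = 6 / 2 = 3.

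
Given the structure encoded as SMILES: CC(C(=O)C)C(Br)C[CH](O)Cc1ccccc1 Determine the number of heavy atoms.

Every atom symbol written in the SMILES (organic subset) is one heavy atom; implicit H are not written.
Heavy atoms by element → Br:1, C:14, O:2.
Total: 17.

17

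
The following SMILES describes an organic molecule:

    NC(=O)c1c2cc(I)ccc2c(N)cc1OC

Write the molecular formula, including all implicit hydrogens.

C12H11IN2O2

Walk through each heavy atom and fill implicit hydrogens from standard valence (C 4, N 3, O 2, S 2, halogen 1); for lowercase aromatic atoms, an aromatic c carries 1 H when it has two neighbours and 0 H with three, and aromatic n carries 0 H:
  atom 1: N, bond orders sum to 1 (valence 3) → 2 H
  atom 2: C, bond orders sum to 4 (valence 4) → 0 H
  atom 3: O, bond orders sum to 2 (valence 2) → 0 H
  atom 4: aromatic c, 3 neighbours → 0 H
  atom 5: aromatic c, 3 neighbours → 0 H
  atom 6: aromatic c, 2 neighbours → 1 H
  atom 7: aromatic c, 3 neighbours → 0 H
  atom 8: I (halogen, monovalent) → 0 H
  atom 9: aromatic c, 2 neighbours → 1 H
  atom 10: aromatic c, 2 neighbours → 1 H
  atom 11: aromatic c, 3 neighbours → 0 H
  atom 12: aromatic c, 3 neighbours → 0 H
  atom 13: N, bond orders sum to 1 (valence 3) → 2 H
  atom 14: aromatic c, 2 neighbours → 1 H
  atom 15: aromatic c, 3 neighbours → 0 H
  atom 16: O, bond orders sum to 2 (valence 2) → 0 H
  atom 17: C, bond orders sum to 1 (valence 4) → 3 H
Totals → C:12, H:11, I:1, N:2, O:2.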